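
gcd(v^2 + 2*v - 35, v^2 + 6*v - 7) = v + 7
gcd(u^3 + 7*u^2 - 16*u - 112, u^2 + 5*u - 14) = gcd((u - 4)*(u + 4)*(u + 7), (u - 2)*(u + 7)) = u + 7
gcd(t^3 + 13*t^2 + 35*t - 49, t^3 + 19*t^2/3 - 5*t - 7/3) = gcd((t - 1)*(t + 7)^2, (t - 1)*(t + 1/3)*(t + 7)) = t^2 + 6*t - 7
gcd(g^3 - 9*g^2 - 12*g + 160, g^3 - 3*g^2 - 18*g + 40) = g^2 - g - 20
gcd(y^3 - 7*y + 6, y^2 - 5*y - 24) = y + 3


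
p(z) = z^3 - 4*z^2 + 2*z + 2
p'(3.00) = 5.00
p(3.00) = -1.00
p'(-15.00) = 797.00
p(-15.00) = -4303.00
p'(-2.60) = 43.08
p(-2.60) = -47.82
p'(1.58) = -3.15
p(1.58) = -0.88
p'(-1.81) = 26.31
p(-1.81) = -20.65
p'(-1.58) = 22.13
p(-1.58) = -15.09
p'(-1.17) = 15.47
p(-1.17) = -7.42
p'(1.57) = -3.17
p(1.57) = -0.85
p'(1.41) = -3.32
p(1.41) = -0.33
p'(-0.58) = 7.65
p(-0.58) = -0.70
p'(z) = 3*z^2 - 8*z + 2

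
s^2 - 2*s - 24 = (s - 6)*(s + 4)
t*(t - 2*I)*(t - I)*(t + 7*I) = t^4 + 4*I*t^3 + 19*t^2 - 14*I*t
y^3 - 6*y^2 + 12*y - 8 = (y - 2)^3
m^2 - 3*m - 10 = (m - 5)*(m + 2)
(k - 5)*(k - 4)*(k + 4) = k^3 - 5*k^2 - 16*k + 80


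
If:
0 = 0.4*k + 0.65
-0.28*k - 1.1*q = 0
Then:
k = -1.62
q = 0.41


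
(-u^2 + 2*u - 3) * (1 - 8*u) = 8*u^3 - 17*u^2 + 26*u - 3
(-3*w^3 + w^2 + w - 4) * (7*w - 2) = -21*w^4 + 13*w^3 + 5*w^2 - 30*w + 8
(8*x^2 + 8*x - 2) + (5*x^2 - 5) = 13*x^2 + 8*x - 7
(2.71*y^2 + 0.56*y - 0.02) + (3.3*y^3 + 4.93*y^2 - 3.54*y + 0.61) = 3.3*y^3 + 7.64*y^2 - 2.98*y + 0.59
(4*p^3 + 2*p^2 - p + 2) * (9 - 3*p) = -12*p^4 + 30*p^3 + 21*p^2 - 15*p + 18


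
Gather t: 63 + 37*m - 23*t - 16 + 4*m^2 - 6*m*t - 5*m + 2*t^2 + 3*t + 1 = 4*m^2 + 32*m + 2*t^2 + t*(-6*m - 20) + 48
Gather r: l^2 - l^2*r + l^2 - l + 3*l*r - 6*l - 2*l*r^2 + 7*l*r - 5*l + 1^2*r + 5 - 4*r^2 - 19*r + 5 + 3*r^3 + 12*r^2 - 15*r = 2*l^2 - 12*l + 3*r^3 + r^2*(8 - 2*l) + r*(-l^2 + 10*l - 33) + 10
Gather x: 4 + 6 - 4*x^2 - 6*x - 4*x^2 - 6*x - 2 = -8*x^2 - 12*x + 8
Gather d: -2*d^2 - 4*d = -2*d^2 - 4*d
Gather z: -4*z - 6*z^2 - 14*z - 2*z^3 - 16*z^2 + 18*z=-2*z^3 - 22*z^2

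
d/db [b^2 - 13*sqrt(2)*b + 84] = 2*b - 13*sqrt(2)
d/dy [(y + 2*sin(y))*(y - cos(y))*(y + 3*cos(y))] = 2*sqrt(2)*y^2*cos(y + pi/4) + 3*y^2 + 3*y*sin(2*y) + 4*sqrt(2)*y*sin(y + pi/4) + 4*y*cos(2*y) + 2*sin(2*y) - 3*cos(y)/2 - 3*cos(2*y)/2 - 9*cos(3*y)/2 - 3/2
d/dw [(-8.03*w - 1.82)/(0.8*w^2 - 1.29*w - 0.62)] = (6.424*w^2 + 2.912*w + 2.6308)/(0.64*w^4 - 2.064*w^3 + 0.6721*w^2 + 1.5996*w + 0.3844)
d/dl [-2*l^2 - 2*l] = -4*l - 2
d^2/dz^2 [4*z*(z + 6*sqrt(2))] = 8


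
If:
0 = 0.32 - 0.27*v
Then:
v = 1.19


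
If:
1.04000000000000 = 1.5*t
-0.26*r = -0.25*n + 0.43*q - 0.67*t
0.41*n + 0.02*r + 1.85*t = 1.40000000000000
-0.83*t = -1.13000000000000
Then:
No Solution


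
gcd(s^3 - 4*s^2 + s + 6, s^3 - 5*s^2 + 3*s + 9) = s^2 - 2*s - 3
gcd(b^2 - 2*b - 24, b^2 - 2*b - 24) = b^2 - 2*b - 24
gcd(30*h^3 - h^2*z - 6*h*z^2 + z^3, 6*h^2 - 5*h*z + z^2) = -3*h + z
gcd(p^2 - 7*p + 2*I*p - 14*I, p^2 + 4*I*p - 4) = p + 2*I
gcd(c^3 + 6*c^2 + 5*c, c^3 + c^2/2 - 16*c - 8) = 1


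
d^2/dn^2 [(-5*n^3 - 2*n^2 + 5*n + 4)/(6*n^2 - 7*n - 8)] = 2*(-389*n^3 - 696*n^2 - 744*n - 20)/(216*n^6 - 756*n^5 + 18*n^4 + 1673*n^3 - 24*n^2 - 1344*n - 512)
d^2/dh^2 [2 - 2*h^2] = -4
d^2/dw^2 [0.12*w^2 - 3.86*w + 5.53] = 0.240000000000000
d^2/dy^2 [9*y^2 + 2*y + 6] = 18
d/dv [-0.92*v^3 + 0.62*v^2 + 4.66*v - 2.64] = -2.76*v^2 + 1.24*v + 4.66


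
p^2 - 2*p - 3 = (p - 3)*(p + 1)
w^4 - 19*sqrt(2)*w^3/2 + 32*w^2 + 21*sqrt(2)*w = w*(w - 7*sqrt(2))*(w - 3*sqrt(2))*(w + sqrt(2)/2)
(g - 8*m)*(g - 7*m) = g^2 - 15*g*m + 56*m^2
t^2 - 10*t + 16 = (t - 8)*(t - 2)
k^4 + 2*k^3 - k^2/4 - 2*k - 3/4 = (k - 1)*(k + 1/2)*(k + 1)*(k + 3/2)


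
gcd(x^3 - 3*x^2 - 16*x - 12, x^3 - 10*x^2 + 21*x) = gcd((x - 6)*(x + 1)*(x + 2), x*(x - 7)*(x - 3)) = 1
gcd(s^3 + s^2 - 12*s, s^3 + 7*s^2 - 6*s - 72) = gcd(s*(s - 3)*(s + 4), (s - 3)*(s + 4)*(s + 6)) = s^2 + s - 12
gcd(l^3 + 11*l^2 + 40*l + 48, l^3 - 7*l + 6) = l + 3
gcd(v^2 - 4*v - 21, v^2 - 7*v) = v - 7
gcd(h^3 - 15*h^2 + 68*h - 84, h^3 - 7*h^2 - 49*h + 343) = h - 7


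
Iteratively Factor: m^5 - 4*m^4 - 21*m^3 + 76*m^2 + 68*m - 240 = (m - 5)*(m^4 + m^3 - 16*m^2 - 4*m + 48) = (m - 5)*(m - 2)*(m^3 + 3*m^2 - 10*m - 24) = (m - 5)*(m - 2)*(m + 4)*(m^2 - m - 6) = (m - 5)*(m - 2)*(m + 2)*(m + 4)*(m - 3)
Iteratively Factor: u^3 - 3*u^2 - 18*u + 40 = (u - 2)*(u^2 - u - 20) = (u - 2)*(u + 4)*(u - 5)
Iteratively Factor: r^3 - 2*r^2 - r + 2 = (r - 1)*(r^2 - r - 2) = (r - 1)*(r + 1)*(r - 2)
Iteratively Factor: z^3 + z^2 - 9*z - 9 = (z - 3)*(z^2 + 4*z + 3) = (z - 3)*(z + 3)*(z + 1)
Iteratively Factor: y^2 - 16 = (y + 4)*(y - 4)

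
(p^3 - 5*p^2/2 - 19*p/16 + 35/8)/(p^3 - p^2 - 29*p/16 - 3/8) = (16*p^2 - 8*p - 35)/(16*p^2 + 16*p + 3)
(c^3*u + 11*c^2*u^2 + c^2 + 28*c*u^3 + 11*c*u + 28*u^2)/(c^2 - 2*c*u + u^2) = (c^3*u + 11*c^2*u^2 + c^2 + 28*c*u^3 + 11*c*u + 28*u^2)/(c^2 - 2*c*u + u^2)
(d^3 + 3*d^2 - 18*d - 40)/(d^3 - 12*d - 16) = (d + 5)/(d + 2)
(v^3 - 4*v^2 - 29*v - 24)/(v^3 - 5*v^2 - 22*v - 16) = (v + 3)/(v + 2)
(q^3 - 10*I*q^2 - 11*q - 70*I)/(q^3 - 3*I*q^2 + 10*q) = (q - 7*I)/q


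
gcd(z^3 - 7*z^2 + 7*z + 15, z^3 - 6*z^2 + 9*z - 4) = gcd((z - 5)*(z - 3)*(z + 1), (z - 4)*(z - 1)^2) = 1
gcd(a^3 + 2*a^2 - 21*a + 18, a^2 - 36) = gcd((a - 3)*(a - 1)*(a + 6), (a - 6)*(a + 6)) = a + 6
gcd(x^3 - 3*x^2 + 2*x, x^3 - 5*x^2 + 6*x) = x^2 - 2*x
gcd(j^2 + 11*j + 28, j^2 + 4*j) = j + 4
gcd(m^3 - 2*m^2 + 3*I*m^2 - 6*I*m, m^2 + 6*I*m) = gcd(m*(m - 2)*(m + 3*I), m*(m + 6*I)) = m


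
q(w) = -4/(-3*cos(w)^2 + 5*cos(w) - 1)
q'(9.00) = -0.27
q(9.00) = 0.50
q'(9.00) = -0.27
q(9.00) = 0.50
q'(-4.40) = -3.28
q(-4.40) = 1.42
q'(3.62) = 0.31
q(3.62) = 0.51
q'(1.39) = -393.82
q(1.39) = 20.21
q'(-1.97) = 2.34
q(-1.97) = 1.18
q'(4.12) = 1.24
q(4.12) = 0.85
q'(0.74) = -1.38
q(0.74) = -3.79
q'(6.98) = -0.89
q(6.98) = -3.74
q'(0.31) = 0.80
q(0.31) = -3.84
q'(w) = -4*(-6*sin(w)*cos(w) + 5*sin(w))/(-3*cos(w)^2 + 5*cos(w) - 1)^2 = 4*(6*cos(w) - 5)*sin(w)/(3*cos(w)^2 - 5*cos(w) + 1)^2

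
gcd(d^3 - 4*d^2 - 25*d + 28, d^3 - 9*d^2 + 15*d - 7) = d^2 - 8*d + 7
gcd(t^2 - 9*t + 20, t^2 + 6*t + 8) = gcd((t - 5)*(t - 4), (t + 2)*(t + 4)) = 1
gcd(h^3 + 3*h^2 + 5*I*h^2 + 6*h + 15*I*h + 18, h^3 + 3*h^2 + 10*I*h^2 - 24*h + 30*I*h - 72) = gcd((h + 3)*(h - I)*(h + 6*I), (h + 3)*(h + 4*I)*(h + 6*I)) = h^2 + h*(3 + 6*I) + 18*I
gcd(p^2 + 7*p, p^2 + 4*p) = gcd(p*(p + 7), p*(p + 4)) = p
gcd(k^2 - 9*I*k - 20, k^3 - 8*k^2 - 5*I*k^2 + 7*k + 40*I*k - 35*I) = k - 5*I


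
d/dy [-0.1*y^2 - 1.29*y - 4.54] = -0.2*y - 1.29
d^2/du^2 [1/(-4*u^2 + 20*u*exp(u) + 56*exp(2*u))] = ((-u^2 + 5*u*exp(u) + 14*exp(2*u))*(-5*u*exp(u) - 56*exp(2*u) - 10*exp(u) + 2) + 2*(5*u*exp(u) - 2*u + 28*exp(2*u) + 5*exp(u))^2)/(4*(-u^2 + 5*u*exp(u) + 14*exp(2*u))^3)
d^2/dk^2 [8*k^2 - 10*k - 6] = 16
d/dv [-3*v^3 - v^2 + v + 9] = -9*v^2 - 2*v + 1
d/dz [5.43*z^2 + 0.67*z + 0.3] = 10.86*z + 0.67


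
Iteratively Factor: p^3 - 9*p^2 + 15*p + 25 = (p + 1)*(p^2 - 10*p + 25) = (p - 5)*(p + 1)*(p - 5)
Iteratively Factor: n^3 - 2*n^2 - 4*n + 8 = (n - 2)*(n^2 - 4) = (n - 2)*(n + 2)*(n - 2)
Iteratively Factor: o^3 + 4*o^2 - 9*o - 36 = (o + 3)*(o^2 + o - 12) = (o - 3)*(o + 3)*(o + 4)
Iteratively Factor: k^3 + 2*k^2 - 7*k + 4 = (k - 1)*(k^2 + 3*k - 4) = (k - 1)*(k + 4)*(k - 1)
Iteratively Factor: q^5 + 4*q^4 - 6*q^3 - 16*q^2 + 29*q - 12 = (q + 3)*(q^4 + q^3 - 9*q^2 + 11*q - 4) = (q - 1)*(q + 3)*(q^3 + 2*q^2 - 7*q + 4) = (q - 1)^2*(q + 3)*(q^2 + 3*q - 4) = (q - 1)^3*(q + 3)*(q + 4)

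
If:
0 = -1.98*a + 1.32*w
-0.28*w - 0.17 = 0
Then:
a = -0.40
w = -0.61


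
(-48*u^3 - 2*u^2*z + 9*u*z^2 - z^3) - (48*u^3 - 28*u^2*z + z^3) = -96*u^3 + 26*u^2*z + 9*u*z^2 - 2*z^3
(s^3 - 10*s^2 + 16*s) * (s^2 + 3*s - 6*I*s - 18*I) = s^5 - 7*s^4 - 6*I*s^4 - 14*s^3 + 42*I*s^3 + 48*s^2 + 84*I*s^2 - 288*I*s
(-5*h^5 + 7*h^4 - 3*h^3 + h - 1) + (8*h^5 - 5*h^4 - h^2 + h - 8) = 3*h^5 + 2*h^4 - 3*h^3 - h^2 + 2*h - 9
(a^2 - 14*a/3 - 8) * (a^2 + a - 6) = a^4 - 11*a^3/3 - 56*a^2/3 + 20*a + 48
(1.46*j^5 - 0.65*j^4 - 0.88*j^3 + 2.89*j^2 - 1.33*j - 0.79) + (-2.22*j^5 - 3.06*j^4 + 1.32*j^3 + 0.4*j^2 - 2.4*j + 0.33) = -0.76*j^5 - 3.71*j^4 + 0.44*j^3 + 3.29*j^2 - 3.73*j - 0.46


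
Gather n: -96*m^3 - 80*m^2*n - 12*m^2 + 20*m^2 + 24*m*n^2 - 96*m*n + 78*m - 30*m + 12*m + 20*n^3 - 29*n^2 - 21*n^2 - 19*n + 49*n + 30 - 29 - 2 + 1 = -96*m^3 + 8*m^2 + 60*m + 20*n^3 + n^2*(24*m - 50) + n*(-80*m^2 - 96*m + 30)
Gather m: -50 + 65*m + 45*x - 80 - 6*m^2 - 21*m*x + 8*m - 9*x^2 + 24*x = -6*m^2 + m*(73 - 21*x) - 9*x^2 + 69*x - 130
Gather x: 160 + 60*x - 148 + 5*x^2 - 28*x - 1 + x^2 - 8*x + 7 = 6*x^2 + 24*x + 18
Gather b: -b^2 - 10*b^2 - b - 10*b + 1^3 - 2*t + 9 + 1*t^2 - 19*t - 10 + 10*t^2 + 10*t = -11*b^2 - 11*b + 11*t^2 - 11*t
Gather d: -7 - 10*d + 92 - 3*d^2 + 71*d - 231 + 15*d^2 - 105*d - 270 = 12*d^2 - 44*d - 416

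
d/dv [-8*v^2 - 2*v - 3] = -16*v - 2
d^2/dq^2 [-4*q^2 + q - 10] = -8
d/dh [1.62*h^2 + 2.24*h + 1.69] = 3.24*h + 2.24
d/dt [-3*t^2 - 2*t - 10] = -6*t - 2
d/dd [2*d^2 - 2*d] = 4*d - 2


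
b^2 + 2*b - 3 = (b - 1)*(b + 3)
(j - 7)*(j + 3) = j^2 - 4*j - 21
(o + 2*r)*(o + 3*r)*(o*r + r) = o^3*r + 5*o^2*r^2 + o^2*r + 6*o*r^3 + 5*o*r^2 + 6*r^3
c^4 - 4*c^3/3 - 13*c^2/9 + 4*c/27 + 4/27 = (c - 2)*(c - 1/3)*(c + 1/3)*(c + 2/3)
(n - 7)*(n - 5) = n^2 - 12*n + 35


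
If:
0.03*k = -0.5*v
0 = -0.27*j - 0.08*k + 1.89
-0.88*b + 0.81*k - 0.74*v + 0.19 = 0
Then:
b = 0.215909090909091 - 16.1818181818182*v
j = 4.93827160493827*v + 7.0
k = -16.6666666666667*v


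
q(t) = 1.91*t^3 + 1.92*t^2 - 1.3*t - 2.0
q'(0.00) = -1.30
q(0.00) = -2.00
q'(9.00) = 497.39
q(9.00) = 1534.21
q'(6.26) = 247.28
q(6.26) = 533.65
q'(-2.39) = 22.25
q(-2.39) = -14.00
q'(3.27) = 72.53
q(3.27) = 81.06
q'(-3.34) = 49.80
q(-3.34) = -47.41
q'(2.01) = 29.57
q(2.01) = 18.65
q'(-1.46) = 5.31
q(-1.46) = -1.95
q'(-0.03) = -1.41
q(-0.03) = -1.96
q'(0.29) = 0.30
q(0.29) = -2.17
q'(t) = 5.73*t^2 + 3.84*t - 1.3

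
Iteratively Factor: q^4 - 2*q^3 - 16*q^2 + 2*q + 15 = (q + 1)*(q^3 - 3*q^2 - 13*q + 15) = (q - 1)*(q + 1)*(q^2 - 2*q - 15) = (q - 1)*(q + 1)*(q + 3)*(q - 5)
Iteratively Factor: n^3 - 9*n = (n)*(n^2 - 9) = n*(n - 3)*(n + 3)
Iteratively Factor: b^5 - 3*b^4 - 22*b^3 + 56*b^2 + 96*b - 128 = (b - 4)*(b^4 + b^3 - 18*b^2 - 16*b + 32) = (b - 4)*(b + 4)*(b^3 - 3*b^2 - 6*b + 8) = (b - 4)*(b + 2)*(b + 4)*(b^2 - 5*b + 4) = (b - 4)^2*(b + 2)*(b + 4)*(b - 1)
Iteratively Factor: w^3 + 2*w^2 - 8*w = (w + 4)*(w^2 - 2*w) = (w - 2)*(w + 4)*(w)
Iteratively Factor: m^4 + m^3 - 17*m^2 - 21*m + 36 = (m + 3)*(m^3 - 2*m^2 - 11*m + 12) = (m - 4)*(m + 3)*(m^2 + 2*m - 3) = (m - 4)*(m + 3)^2*(m - 1)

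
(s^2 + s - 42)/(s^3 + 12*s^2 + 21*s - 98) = (s - 6)/(s^2 + 5*s - 14)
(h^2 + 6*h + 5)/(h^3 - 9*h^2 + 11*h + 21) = (h + 5)/(h^2 - 10*h + 21)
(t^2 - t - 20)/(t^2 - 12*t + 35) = (t + 4)/(t - 7)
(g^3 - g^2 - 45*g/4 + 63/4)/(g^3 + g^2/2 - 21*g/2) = (g - 3/2)/g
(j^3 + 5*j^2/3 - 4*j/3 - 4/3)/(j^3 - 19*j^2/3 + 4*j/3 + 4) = (j + 2)/(j - 6)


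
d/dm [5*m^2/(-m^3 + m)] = 5*(m^2 + 1)/(m^2 - 1)^2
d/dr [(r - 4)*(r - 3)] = 2*r - 7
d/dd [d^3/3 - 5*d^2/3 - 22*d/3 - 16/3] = d^2 - 10*d/3 - 22/3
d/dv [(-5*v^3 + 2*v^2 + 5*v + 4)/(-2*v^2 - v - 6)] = 2*(5*v^4 + 5*v^3 + 49*v^2 - 4*v - 13)/(4*v^4 + 4*v^3 + 25*v^2 + 12*v + 36)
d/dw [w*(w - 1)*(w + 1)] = 3*w^2 - 1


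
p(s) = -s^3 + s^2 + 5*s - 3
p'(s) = -3*s^2 + 2*s + 5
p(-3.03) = 18.85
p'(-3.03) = -28.60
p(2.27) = 1.81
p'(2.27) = -5.92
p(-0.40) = -4.78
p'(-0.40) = 3.72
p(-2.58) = 7.93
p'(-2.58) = -20.13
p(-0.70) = -5.67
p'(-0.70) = 2.13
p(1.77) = 3.44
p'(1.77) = -0.86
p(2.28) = 1.75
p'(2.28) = -6.04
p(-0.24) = -4.13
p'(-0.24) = 4.35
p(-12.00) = 1809.00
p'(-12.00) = -451.00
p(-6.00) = 219.00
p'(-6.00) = -115.00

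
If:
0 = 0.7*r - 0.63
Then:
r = 0.90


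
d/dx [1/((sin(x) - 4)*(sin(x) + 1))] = (3 - 2*sin(x))*cos(x)/((sin(x) - 4)^2*(sin(x) + 1)^2)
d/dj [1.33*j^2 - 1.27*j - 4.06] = 2.66*j - 1.27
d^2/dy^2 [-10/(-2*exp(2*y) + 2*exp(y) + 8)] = 5*((1 - 4*exp(y))*(-exp(2*y) + exp(y) + 4) - 2*(2*exp(y) - 1)^2*exp(y))*exp(y)/(-exp(2*y) + exp(y) + 4)^3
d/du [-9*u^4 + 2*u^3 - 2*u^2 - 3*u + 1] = -36*u^3 + 6*u^2 - 4*u - 3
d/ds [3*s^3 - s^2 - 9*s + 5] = 9*s^2 - 2*s - 9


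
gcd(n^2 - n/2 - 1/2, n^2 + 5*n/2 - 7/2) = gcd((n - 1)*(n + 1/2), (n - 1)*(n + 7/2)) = n - 1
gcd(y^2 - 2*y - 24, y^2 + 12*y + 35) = 1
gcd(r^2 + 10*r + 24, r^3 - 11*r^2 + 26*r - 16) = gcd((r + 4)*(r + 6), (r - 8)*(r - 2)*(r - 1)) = 1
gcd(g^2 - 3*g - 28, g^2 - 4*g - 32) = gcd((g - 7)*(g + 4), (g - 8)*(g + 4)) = g + 4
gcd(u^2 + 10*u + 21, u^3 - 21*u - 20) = 1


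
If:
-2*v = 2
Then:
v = -1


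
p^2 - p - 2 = (p - 2)*(p + 1)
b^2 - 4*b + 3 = (b - 3)*(b - 1)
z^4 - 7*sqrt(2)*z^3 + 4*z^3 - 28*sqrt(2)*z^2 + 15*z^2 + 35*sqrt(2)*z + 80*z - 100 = (z - 1)*(z + 5)*(z - 5*sqrt(2))*(z - 2*sqrt(2))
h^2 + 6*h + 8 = (h + 2)*(h + 4)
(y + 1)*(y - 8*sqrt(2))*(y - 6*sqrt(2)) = y^3 - 14*sqrt(2)*y^2 + y^2 - 14*sqrt(2)*y + 96*y + 96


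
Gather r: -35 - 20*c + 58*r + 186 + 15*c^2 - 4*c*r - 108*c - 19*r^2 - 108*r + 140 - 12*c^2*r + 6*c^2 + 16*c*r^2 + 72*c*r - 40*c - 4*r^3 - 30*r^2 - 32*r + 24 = 21*c^2 - 168*c - 4*r^3 + r^2*(16*c - 49) + r*(-12*c^2 + 68*c - 82) + 315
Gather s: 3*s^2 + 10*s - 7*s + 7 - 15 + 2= 3*s^2 + 3*s - 6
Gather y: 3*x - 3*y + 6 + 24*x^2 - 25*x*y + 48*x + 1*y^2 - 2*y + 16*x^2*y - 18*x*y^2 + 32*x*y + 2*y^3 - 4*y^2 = 24*x^2 + 51*x + 2*y^3 + y^2*(-18*x - 3) + y*(16*x^2 + 7*x - 5) + 6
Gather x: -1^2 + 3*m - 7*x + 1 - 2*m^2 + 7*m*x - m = -2*m^2 + 2*m + x*(7*m - 7)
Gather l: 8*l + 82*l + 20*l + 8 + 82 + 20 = 110*l + 110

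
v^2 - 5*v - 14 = (v - 7)*(v + 2)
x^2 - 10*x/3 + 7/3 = (x - 7/3)*(x - 1)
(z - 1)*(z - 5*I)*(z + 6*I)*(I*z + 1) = I*z^4 - I*z^3 + 31*I*z^2 + 30*z - 31*I*z - 30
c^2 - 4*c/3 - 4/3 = (c - 2)*(c + 2/3)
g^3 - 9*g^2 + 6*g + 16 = (g - 8)*(g - 2)*(g + 1)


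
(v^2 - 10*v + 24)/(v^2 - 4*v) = (v - 6)/v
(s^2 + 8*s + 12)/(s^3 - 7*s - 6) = (s + 6)/(s^2 - 2*s - 3)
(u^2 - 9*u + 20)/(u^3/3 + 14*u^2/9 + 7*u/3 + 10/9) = 9*(u^2 - 9*u + 20)/(3*u^3 + 14*u^2 + 21*u + 10)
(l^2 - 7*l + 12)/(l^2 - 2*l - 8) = (l - 3)/(l + 2)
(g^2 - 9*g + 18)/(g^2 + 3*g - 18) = (g - 6)/(g + 6)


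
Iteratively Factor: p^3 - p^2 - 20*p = (p)*(p^2 - p - 20) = p*(p + 4)*(p - 5)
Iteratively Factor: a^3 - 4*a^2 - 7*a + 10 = (a - 5)*(a^2 + a - 2) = (a - 5)*(a - 1)*(a + 2)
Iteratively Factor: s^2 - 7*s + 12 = (s - 4)*(s - 3)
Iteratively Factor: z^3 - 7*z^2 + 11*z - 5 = (z - 1)*(z^2 - 6*z + 5) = (z - 5)*(z - 1)*(z - 1)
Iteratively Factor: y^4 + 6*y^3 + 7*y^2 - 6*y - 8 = (y + 4)*(y^3 + 2*y^2 - y - 2) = (y - 1)*(y + 4)*(y^2 + 3*y + 2) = (y - 1)*(y + 1)*(y + 4)*(y + 2)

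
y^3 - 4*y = y*(y - 2)*(y + 2)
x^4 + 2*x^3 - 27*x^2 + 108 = (x - 3)^2*(x + 2)*(x + 6)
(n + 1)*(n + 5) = n^2 + 6*n + 5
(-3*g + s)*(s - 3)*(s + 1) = -3*g*s^2 + 6*g*s + 9*g + s^3 - 2*s^2 - 3*s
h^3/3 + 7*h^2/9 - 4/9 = (h/3 + 1/3)*(h - 2/3)*(h + 2)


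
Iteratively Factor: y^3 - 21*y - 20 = (y + 4)*(y^2 - 4*y - 5) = (y - 5)*(y + 4)*(y + 1)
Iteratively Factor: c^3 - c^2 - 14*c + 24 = (c + 4)*(c^2 - 5*c + 6) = (c - 2)*(c + 4)*(c - 3)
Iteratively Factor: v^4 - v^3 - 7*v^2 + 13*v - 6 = (v + 3)*(v^3 - 4*v^2 + 5*v - 2) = (v - 1)*(v + 3)*(v^2 - 3*v + 2) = (v - 2)*(v - 1)*(v + 3)*(v - 1)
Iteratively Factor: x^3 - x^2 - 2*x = (x)*(x^2 - x - 2) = x*(x + 1)*(x - 2)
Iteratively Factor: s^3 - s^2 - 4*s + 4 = (s - 2)*(s^2 + s - 2) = (s - 2)*(s - 1)*(s + 2)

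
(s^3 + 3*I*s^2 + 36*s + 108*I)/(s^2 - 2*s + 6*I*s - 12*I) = (s^2 - 3*I*s + 18)/(s - 2)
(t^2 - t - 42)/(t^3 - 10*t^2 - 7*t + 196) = (t + 6)/(t^2 - 3*t - 28)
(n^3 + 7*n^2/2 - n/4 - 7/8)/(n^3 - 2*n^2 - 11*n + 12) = (8*n^3 + 28*n^2 - 2*n - 7)/(8*(n^3 - 2*n^2 - 11*n + 12))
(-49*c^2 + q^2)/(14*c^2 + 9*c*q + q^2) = (-7*c + q)/(2*c + q)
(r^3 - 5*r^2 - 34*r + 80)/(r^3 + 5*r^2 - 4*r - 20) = (r - 8)/(r + 2)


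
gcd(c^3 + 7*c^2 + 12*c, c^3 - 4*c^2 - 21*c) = c^2 + 3*c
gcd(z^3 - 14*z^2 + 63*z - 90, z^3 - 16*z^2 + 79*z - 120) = z^2 - 8*z + 15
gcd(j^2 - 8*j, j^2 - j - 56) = j - 8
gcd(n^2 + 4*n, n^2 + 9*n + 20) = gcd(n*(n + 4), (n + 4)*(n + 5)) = n + 4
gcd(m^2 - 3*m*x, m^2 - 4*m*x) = m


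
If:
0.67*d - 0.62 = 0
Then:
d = 0.93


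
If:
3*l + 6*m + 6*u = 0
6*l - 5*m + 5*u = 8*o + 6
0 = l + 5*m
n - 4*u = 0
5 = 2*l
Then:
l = 5/2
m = -1/2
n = -3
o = 31/32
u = -3/4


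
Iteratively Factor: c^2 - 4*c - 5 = (c - 5)*(c + 1)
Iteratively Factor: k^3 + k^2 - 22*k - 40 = (k + 2)*(k^2 - k - 20) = (k - 5)*(k + 2)*(k + 4)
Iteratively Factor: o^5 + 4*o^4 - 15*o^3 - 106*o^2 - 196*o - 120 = (o + 2)*(o^4 + 2*o^3 - 19*o^2 - 68*o - 60) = (o + 2)*(o + 3)*(o^3 - o^2 - 16*o - 20) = (o - 5)*(o + 2)*(o + 3)*(o^2 + 4*o + 4) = (o - 5)*(o + 2)^2*(o + 3)*(o + 2)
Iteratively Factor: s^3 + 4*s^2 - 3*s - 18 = (s + 3)*(s^2 + s - 6) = (s + 3)^2*(s - 2)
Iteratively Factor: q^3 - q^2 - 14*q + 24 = (q + 4)*(q^2 - 5*q + 6) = (q - 3)*(q + 4)*(q - 2)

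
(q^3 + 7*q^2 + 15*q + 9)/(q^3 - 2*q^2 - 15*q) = (q^2 + 4*q + 3)/(q*(q - 5))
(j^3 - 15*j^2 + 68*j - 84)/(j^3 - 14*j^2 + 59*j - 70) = (j - 6)/(j - 5)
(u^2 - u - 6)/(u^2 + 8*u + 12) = (u - 3)/(u + 6)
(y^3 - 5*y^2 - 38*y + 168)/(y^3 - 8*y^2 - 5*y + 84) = (y + 6)/(y + 3)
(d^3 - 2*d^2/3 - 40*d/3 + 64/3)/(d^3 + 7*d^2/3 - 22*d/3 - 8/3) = (3*d - 8)/(3*d + 1)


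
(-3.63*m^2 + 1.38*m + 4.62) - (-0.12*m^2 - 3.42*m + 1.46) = -3.51*m^2 + 4.8*m + 3.16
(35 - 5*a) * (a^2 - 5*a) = -5*a^3 + 60*a^2 - 175*a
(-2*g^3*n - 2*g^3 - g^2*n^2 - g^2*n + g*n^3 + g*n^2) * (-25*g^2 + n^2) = 50*g^5*n + 50*g^5 + 25*g^4*n^2 + 25*g^4*n - 27*g^3*n^3 - 27*g^3*n^2 - g^2*n^4 - g^2*n^3 + g*n^5 + g*n^4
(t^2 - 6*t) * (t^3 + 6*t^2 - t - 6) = t^5 - 37*t^3 + 36*t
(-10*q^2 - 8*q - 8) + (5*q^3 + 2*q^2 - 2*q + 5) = 5*q^3 - 8*q^2 - 10*q - 3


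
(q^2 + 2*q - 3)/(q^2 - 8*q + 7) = (q + 3)/(q - 7)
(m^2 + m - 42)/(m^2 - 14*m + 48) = (m + 7)/(m - 8)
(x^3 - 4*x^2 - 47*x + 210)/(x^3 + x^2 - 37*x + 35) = (x - 6)/(x - 1)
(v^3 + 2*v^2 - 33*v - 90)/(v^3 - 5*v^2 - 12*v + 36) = (v + 5)/(v - 2)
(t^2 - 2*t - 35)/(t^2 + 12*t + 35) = (t - 7)/(t + 7)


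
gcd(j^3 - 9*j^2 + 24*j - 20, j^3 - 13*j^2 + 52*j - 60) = j^2 - 7*j + 10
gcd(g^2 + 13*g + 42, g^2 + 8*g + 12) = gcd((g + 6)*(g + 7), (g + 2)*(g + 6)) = g + 6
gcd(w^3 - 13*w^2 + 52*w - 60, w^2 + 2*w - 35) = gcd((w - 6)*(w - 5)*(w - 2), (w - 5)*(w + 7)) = w - 5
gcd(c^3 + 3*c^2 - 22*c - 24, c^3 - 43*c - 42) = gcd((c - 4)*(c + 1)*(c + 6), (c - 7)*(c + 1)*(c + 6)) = c^2 + 7*c + 6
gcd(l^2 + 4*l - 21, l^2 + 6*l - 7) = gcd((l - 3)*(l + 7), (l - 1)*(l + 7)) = l + 7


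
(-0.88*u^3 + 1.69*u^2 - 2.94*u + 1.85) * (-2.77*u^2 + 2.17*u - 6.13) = 2.4376*u^5 - 6.5909*u^4 + 17.2055*u^3 - 21.864*u^2 + 22.0367*u - 11.3405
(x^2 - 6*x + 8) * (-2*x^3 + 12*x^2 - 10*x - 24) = -2*x^5 + 24*x^4 - 98*x^3 + 132*x^2 + 64*x - 192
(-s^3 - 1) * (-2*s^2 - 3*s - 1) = 2*s^5 + 3*s^4 + s^3 + 2*s^2 + 3*s + 1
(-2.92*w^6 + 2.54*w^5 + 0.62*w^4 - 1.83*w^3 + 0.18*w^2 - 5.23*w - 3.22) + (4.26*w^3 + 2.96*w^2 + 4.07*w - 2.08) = -2.92*w^6 + 2.54*w^5 + 0.62*w^4 + 2.43*w^3 + 3.14*w^2 - 1.16*w - 5.3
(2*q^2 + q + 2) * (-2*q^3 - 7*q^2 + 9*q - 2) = -4*q^5 - 16*q^4 + 7*q^3 - 9*q^2 + 16*q - 4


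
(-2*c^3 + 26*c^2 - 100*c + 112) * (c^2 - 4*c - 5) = -2*c^5 + 34*c^4 - 194*c^3 + 382*c^2 + 52*c - 560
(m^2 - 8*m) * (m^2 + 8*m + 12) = m^4 - 52*m^2 - 96*m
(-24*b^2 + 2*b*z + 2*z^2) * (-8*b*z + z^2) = 192*b^3*z - 40*b^2*z^2 - 14*b*z^3 + 2*z^4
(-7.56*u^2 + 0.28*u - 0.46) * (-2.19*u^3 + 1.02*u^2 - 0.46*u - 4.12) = 16.5564*u^5 - 8.3244*u^4 + 4.7706*u^3 + 30.5492*u^2 - 0.942*u + 1.8952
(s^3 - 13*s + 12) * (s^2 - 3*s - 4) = s^5 - 3*s^4 - 17*s^3 + 51*s^2 + 16*s - 48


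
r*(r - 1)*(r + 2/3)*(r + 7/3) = r^4 + 2*r^3 - 13*r^2/9 - 14*r/9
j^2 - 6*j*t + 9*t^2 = (j - 3*t)^2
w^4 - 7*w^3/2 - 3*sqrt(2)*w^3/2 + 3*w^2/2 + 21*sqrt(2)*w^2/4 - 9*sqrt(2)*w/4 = w*(w - 3)*(w - 1/2)*(w - 3*sqrt(2)/2)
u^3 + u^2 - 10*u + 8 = (u - 2)*(u - 1)*(u + 4)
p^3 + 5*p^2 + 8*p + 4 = (p + 1)*(p + 2)^2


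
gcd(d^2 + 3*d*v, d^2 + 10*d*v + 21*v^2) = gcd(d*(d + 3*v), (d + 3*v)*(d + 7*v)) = d + 3*v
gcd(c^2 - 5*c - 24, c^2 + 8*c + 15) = c + 3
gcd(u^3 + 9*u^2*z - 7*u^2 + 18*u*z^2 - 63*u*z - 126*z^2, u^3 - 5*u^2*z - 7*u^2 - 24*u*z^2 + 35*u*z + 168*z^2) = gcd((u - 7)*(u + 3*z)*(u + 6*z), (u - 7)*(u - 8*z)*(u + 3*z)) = u^2 + 3*u*z - 7*u - 21*z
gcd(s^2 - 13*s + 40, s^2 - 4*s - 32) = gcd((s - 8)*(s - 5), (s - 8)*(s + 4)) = s - 8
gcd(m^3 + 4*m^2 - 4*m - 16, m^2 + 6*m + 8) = m^2 + 6*m + 8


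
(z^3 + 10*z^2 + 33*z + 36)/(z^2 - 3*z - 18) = (z^2 + 7*z + 12)/(z - 6)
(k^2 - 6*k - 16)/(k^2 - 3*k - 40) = (k + 2)/(k + 5)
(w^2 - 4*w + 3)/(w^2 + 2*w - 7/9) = 9*(w^2 - 4*w + 3)/(9*w^2 + 18*w - 7)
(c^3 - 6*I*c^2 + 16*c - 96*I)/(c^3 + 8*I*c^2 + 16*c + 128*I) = (c - 6*I)/(c + 8*I)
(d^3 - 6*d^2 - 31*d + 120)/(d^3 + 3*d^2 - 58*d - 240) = (d - 3)/(d + 6)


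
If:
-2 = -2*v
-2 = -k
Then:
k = 2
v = 1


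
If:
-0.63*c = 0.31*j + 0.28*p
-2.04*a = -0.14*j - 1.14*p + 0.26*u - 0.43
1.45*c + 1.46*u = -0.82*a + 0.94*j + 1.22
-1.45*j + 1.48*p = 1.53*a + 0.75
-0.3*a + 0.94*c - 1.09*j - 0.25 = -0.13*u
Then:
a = 0.48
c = -0.09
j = -0.39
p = 0.62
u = 0.40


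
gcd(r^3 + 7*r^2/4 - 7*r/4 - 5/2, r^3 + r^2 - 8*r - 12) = r + 2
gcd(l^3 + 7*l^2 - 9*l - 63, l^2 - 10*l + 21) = l - 3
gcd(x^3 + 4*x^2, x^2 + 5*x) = x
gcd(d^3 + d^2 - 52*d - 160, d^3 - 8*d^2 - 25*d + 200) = d^2 - 3*d - 40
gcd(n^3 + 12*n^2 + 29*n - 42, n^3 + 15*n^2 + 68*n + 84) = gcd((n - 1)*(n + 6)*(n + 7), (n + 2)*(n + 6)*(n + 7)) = n^2 + 13*n + 42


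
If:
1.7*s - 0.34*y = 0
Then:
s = 0.2*y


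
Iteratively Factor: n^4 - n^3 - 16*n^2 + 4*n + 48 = (n - 2)*(n^3 + n^2 - 14*n - 24) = (n - 2)*(n + 3)*(n^2 - 2*n - 8) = (n - 4)*(n - 2)*(n + 3)*(n + 2)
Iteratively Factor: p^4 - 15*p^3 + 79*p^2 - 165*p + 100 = (p - 5)*(p^3 - 10*p^2 + 29*p - 20) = (p - 5)^2*(p^2 - 5*p + 4) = (p - 5)^2*(p - 4)*(p - 1)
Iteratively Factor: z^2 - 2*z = (z - 2)*(z)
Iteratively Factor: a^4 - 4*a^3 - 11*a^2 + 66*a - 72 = (a + 4)*(a^3 - 8*a^2 + 21*a - 18) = (a - 2)*(a + 4)*(a^2 - 6*a + 9) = (a - 3)*(a - 2)*(a + 4)*(a - 3)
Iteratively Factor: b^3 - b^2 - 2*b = (b - 2)*(b^2 + b) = (b - 2)*(b + 1)*(b)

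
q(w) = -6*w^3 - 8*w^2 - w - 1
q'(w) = -18*w^2 - 16*w - 1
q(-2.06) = 19.56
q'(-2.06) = -44.42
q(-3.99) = 256.76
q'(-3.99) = -223.72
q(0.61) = -5.95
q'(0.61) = -17.46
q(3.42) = -338.00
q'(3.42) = -266.26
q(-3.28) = 127.94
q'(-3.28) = -142.17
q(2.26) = -113.38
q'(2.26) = -129.10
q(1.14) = -21.43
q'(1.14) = -42.63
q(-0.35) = -1.37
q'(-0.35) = 2.40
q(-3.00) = 92.00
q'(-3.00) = -115.00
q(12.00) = -11533.00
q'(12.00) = -2785.00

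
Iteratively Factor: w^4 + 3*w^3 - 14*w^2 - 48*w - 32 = (w + 1)*(w^3 + 2*w^2 - 16*w - 32) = (w - 4)*(w + 1)*(w^2 + 6*w + 8) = (w - 4)*(w + 1)*(w + 2)*(w + 4)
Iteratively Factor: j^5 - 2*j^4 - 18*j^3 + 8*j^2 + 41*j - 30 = (j + 3)*(j^4 - 5*j^3 - 3*j^2 + 17*j - 10) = (j - 5)*(j + 3)*(j^3 - 3*j + 2) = (j - 5)*(j - 1)*(j + 3)*(j^2 + j - 2) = (j - 5)*(j - 1)*(j + 2)*(j + 3)*(j - 1)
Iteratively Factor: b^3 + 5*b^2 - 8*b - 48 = (b + 4)*(b^2 + b - 12) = (b - 3)*(b + 4)*(b + 4)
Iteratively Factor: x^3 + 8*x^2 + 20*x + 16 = (x + 2)*(x^2 + 6*x + 8) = (x + 2)*(x + 4)*(x + 2)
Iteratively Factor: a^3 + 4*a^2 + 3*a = (a)*(a^2 + 4*a + 3) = a*(a + 3)*(a + 1)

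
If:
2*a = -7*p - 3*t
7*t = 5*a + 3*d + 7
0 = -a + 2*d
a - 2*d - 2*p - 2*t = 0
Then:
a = -7/3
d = -7/6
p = 7/6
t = -7/6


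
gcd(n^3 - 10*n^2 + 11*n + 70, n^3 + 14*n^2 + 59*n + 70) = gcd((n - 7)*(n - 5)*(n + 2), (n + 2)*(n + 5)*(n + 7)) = n + 2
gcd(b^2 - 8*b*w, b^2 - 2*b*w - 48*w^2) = -b + 8*w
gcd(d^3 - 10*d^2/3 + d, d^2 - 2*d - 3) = d - 3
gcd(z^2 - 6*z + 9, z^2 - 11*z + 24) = z - 3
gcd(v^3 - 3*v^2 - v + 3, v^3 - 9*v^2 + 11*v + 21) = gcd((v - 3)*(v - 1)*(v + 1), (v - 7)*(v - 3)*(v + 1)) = v^2 - 2*v - 3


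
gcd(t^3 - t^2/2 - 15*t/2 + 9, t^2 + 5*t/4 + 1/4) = 1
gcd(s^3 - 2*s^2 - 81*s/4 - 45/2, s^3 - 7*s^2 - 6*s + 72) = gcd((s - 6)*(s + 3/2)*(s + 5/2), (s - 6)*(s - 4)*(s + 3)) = s - 6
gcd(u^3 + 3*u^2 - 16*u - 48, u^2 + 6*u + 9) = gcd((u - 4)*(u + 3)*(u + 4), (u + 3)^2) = u + 3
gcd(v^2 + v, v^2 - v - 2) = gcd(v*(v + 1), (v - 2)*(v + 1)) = v + 1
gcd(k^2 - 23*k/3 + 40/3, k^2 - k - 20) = k - 5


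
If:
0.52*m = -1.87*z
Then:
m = -3.59615384615385*z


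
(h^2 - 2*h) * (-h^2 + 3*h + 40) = -h^4 + 5*h^3 + 34*h^2 - 80*h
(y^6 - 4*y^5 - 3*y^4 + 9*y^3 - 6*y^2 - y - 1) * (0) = 0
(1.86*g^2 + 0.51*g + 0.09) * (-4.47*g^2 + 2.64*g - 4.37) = -8.3142*g^4 + 2.6307*g^3 - 7.1841*g^2 - 1.9911*g - 0.3933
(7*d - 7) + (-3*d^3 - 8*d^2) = -3*d^3 - 8*d^2 + 7*d - 7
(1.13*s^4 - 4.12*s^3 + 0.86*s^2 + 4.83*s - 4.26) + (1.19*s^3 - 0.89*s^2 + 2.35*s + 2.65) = 1.13*s^4 - 2.93*s^3 - 0.03*s^2 + 7.18*s - 1.61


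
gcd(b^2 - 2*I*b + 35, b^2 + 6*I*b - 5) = b + 5*I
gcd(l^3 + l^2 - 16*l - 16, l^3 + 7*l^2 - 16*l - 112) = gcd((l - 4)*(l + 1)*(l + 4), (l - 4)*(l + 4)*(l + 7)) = l^2 - 16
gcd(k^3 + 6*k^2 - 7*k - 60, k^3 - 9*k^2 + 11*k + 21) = k - 3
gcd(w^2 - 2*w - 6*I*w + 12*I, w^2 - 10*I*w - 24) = w - 6*I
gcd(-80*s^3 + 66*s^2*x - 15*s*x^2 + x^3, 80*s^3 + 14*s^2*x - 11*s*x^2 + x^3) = 40*s^2 - 13*s*x + x^2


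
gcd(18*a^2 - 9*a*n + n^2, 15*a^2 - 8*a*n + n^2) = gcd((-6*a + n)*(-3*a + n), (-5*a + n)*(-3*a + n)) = 3*a - n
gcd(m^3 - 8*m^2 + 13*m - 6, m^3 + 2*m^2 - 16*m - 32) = 1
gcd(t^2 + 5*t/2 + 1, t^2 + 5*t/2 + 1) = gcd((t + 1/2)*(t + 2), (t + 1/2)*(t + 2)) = t^2 + 5*t/2 + 1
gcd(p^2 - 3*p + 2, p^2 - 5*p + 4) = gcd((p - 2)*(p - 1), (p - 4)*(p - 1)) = p - 1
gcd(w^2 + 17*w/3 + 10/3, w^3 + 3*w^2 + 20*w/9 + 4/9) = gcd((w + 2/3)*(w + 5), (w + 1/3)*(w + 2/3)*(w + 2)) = w + 2/3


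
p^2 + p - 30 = (p - 5)*(p + 6)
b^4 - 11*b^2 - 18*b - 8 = (b - 4)*(b + 1)^2*(b + 2)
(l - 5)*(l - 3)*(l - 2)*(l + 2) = l^4 - 8*l^3 + 11*l^2 + 32*l - 60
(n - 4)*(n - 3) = n^2 - 7*n + 12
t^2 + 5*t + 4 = (t + 1)*(t + 4)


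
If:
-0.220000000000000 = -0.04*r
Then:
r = 5.50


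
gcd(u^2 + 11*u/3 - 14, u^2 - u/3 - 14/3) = u - 7/3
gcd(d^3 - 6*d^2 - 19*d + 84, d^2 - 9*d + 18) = d - 3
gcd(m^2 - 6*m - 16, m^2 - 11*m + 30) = 1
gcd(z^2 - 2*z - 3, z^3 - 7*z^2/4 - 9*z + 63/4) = z - 3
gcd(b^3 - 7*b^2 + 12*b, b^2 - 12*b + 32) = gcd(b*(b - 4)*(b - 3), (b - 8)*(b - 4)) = b - 4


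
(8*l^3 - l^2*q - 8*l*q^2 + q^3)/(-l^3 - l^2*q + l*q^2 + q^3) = (-8*l + q)/(l + q)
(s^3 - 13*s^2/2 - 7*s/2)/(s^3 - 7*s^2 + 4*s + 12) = s*(2*s^2 - 13*s - 7)/(2*(s^3 - 7*s^2 + 4*s + 12))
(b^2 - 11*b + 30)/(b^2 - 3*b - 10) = (b - 6)/(b + 2)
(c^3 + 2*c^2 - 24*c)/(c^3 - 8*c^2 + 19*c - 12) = c*(c + 6)/(c^2 - 4*c + 3)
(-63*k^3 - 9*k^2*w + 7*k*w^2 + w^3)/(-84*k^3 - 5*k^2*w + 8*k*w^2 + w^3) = (3*k + w)/(4*k + w)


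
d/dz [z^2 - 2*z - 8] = 2*z - 2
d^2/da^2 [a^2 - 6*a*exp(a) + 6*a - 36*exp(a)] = -6*a*exp(a) - 48*exp(a) + 2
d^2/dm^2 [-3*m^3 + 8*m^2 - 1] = 16 - 18*m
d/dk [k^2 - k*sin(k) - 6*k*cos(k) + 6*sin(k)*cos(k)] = 6*k*sin(k) - k*cos(k) + 2*k - sin(k) - 6*cos(k) + 6*cos(2*k)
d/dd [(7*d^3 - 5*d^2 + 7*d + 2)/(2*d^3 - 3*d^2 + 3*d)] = (-11*d^4 + 14*d^3 - 6*d^2 + 12*d - 6)/(d^2*(4*d^4 - 12*d^3 + 21*d^2 - 18*d + 9))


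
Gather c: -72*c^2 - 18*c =-72*c^2 - 18*c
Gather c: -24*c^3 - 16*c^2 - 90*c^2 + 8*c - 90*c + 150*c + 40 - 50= -24*c^3 - 106*c^2 + 68*c - 10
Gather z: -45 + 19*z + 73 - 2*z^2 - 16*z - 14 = -2*z^2 + 3*z + 14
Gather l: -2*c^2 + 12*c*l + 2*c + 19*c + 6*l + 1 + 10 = -2*c^2 + 21*c + l*(12*c + 6) + 11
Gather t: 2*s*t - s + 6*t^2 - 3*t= -s + 6*t^2 + t*(2*s - 3)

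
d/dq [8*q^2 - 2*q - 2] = 16*q - 2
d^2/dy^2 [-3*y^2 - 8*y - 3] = -6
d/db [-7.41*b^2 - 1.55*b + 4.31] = -14.82*b - 1.55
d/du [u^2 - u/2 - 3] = 2*u - 1/2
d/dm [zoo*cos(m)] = zoo*sin(m)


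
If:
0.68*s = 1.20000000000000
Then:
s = 1.76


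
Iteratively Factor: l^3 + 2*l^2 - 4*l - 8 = (l - 2)*(l^2 + 4*l + 4) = (l - 2)*(l + 2)*(l + 2)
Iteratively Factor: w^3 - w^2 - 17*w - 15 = (w - 5)*(w^2 + 4*w + 3) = (w - 5)*(w + 3)*(w + 1)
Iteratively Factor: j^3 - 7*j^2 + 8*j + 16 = (j + 1)*(j^2 - 8*j + 16) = (j - 4)*(j + 1)*(j - 4)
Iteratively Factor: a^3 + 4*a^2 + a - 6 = (a + 2)*(a^2 + 2*a - 3) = (a - 1)*(a + 2)*(a + 3)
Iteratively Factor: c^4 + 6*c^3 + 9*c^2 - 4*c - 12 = (c + 2)*(c^3 + 4*c^2 + c - 6) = (c - 1)*(c + 2)*(c^2 + 5*c + 6) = (c - 1)*(c + 2)^2*(c + 3)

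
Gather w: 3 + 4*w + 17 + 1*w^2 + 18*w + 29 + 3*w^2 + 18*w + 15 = 4*w^2 + 40*w + 64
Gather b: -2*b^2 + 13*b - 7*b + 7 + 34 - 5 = -2*b^2 + 6*b + 36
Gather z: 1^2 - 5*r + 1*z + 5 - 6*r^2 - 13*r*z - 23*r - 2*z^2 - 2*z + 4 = -6*r^2 - 28*r - 2*z^2 + z*(-13*r - 1) + 10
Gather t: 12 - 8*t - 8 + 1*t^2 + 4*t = t^2 - 4*t + 4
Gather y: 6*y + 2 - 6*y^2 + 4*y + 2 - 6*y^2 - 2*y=-12*y^2 + 8*y + 4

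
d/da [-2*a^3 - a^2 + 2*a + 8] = -6*a^2 - 2*a + 2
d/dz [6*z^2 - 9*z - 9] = 12*z - 9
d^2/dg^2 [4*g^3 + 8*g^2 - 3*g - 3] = 24*g + 16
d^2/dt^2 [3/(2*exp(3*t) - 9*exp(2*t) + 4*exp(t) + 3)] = 6*((-9*exp(2*t) + 18*exp(t) - 2)*(2*exp(3*t) - 9*exp(2*t) + 4*exp(t) + 3) + 4*(3*exp(2*t) - 9*exp(t) + 2)^2*exp(t))*exp(t)/(2*exp(3*t) - 9*exp(2*t) + 4*exp(t) + 3)^3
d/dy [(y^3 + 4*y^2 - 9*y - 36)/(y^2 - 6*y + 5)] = (y^4 - 12*y^3 + 112*y - 261)/(y^4 - 12*y^3 + 46*y^2 - 60*y + 25)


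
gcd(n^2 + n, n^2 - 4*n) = n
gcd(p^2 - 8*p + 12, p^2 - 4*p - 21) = 1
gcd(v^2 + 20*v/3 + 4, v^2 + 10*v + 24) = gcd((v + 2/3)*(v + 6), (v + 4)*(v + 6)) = v + 6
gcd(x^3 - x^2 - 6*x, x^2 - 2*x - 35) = 1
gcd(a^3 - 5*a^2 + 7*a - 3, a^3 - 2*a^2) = 1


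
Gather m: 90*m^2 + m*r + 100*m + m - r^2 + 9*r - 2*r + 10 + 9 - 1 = 90*m^2 + m*(r + 101) - r^2 + 7*r + 18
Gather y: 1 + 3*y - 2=3*y - 1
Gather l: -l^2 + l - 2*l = -l^2 - l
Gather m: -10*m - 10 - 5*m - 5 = -15*m - 15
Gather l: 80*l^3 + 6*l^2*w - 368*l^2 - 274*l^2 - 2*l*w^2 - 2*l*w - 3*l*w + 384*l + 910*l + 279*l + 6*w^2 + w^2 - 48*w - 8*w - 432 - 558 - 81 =80*l^3 + l^2*(6*w - 642) + l*(-2*w^2 - 5*w + 1573) + 7*w^2 - 56*w - 1071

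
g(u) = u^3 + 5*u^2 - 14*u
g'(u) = 3*u^2 + 10*u - 14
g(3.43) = 51.16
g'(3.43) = 55.59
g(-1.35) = 25.55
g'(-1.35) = -22.03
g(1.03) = -8.02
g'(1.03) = -0.52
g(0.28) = -3.51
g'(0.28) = -10.96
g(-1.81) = 35.79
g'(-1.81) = -22.27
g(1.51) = -6.30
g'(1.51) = 7.94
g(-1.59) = 30.88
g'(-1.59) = -22.32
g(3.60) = 61.06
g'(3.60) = 60.88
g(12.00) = 2280.00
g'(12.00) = 538.00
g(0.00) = 0.00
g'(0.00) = -14.00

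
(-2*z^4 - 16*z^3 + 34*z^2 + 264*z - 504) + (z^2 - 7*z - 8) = -2*z^4 - 16*z^3 + 35*z^2 + 257*z - 512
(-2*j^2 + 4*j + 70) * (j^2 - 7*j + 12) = -2*j^4 + 18*j^3 + 18*j^2 - 442*j + 840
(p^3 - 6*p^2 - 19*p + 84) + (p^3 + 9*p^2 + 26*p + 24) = 2*p^3 + 3*p^2 + 7*p + 108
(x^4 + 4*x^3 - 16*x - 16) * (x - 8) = x^5 - 4*x^4 - 32*x^3 - 16*x^2 + 112*x + 128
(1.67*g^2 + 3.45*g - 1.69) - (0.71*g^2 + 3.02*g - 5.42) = 0.96*g^2 + 0.43*g + 3.73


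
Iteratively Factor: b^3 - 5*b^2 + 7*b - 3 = (b - 3)*(b^2 - 2*b + 1) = (b - 3)*(b - 1)*(b - 1)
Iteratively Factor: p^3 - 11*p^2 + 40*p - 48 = (p - 3)*(p^2 - 8*p + 16) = (p - 4)*(p - 3)*(p - 4)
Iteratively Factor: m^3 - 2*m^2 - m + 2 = (m - 2)*(m^2 - 1) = (m - 2)*(m + 1)*(m - 1)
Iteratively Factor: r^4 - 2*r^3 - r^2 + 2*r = (r)*(r^3 - 2*r^2 - r + 2) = r*(r - 1)*(r^2 - r - 2) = r*(r - 1)*(r + 1)*(r - 2)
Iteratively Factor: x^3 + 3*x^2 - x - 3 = (x - 1)*(x^2 + 4*x + 3) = (x - 1)*(x + 3)*(x + 1)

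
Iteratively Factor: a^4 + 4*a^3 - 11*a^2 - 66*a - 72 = (a + 3)*(a^3 + a^2 - 14*a - 24) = (a - 4)*(a + 3)*(a^2 + 5*a + 6) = (a - 4)*(a + 2)*(a + 3)*(a + 3)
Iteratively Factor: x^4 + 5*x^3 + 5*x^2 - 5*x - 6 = (x - 1)*(x^3 + 6*x^2 + 11*x + 6) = (x - 1)*(x + 2)*(x^2 + 4*x + 3) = (x - 1)*(x + 2)*(x + 3)*(x + 1)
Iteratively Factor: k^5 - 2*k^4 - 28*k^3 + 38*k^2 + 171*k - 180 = (k - 1)*(k^4 - k^3 - 29*k^2 + 9*k + 180) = (k - 1)*(k + 4)*(k^3 - 5*k^2 - 9*k + 45) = (k - 1)*(k + 3)*(k + 4)*(k^2 - 8*k + 15) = (k - 5)*(k - 1)*(k + 3)*(k + 4)*(k - 3)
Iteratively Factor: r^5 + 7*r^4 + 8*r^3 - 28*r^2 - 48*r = (r + 4)*(r^4 + 3*r^3 - 4*r^2 - 12*r) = (r + 3)*(r + 4)*(r^3 - 4*r) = (r - 2)*(r + 3)*(r + 4)*(r^2 + 2*r) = (r - 2)*(r + 2)*(r + 3)*(r + 4)*(r)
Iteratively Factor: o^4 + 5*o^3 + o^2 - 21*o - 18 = (o + 3)*(o^3 + 2*o^2 - 5*o - 6) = (o + 3)^2*(o^2 - o - 2) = (o - 2)*(o + 3)^2*(o + 1)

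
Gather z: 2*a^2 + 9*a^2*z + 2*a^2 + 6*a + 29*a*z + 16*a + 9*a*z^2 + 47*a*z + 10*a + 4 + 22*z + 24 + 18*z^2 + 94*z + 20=4*a^2 + 32*a + z^2*(9*a + 18) + z*(9*a^2 + 76*a + 116) + 48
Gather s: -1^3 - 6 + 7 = 0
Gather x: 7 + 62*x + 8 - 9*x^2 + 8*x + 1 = -9*x^2 + 70*x + 16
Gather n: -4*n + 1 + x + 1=-4*n + x + 2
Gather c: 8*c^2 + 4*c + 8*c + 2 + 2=8*c^2 + 12*c + 4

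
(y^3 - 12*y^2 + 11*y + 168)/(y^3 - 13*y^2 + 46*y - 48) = (y^2 - 4*y - 21)/(y^2 - 5*y + 6)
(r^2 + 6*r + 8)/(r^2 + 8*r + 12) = (r + 4)/(r + 6)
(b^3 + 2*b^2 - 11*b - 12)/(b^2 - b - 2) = (b^2 + b - 12)/(b - 2)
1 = 1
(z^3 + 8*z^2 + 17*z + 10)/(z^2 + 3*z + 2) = z + 5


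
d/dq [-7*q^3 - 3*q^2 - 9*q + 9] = -21*q^2 - 6*q - 9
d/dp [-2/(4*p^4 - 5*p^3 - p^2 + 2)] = 2*p*(16*p^2 - 15*p - 2)/(4*p^4 - 5*p^3 - p^2 + 2)^2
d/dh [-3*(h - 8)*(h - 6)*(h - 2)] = -9*h^2 + 96*h - 228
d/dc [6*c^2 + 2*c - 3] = 12*c + 2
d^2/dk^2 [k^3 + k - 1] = 6*k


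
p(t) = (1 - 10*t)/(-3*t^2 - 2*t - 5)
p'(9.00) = -0.03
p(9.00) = 0.33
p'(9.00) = -0.03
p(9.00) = 0.33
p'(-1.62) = -0.39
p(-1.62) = -1.79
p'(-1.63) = -0.40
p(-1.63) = -1.78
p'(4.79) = -0.09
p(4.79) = 0.56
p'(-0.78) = 1.05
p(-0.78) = -1.67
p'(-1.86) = -0.46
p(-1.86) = -1.68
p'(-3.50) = -0.28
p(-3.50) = -1.04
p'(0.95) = 0.33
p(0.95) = 0.88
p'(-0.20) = 2.23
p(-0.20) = -0.64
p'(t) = (1 - 10*t)*(6*t + 2)/(-3*t^2 - 2*t - 5)^2 - 10/(-3*t^2 - 2*t - 5)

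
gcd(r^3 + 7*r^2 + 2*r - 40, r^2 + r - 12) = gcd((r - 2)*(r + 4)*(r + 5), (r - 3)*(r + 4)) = r + 4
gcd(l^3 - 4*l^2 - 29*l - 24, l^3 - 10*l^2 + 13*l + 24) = l^2 - 7*l - 8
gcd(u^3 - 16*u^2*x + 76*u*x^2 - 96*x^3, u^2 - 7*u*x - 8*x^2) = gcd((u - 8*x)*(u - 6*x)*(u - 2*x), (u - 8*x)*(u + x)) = -u + 8*x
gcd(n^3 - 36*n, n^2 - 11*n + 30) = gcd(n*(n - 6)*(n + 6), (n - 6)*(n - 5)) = n - 6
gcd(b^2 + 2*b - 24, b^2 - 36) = b + 6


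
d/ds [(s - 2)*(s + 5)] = 2*s + 3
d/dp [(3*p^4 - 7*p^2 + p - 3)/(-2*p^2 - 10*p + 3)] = 3*(-4*p^5 - 30*p^4 + 12*p^3 + 24*p^2 - 18*p - 9)/(4*p^4 + 40*p^3 + 88*p^2 - 60*p + 9)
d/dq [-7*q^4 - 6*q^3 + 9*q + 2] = -28*q^3 - 18*q^2 + 9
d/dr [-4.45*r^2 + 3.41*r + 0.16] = 3.41 - 8.9*r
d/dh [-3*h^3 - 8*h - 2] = -9*h^2 - 8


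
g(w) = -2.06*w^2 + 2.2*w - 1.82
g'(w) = 2.2 - 4.12*w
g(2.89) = -12.67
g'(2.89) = -9.71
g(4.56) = -34.62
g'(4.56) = -16.59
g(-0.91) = -5.53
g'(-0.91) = 5.95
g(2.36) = -8.10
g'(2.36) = -7.52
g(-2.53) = -20.57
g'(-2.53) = 12.62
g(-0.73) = -4.52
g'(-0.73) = 5.21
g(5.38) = -49.61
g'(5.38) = -19.97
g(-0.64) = -4.07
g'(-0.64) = 4.84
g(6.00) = -62.78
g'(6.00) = -22.52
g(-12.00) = -324.86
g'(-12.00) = 51.64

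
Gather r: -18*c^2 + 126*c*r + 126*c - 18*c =-18*c^2 + 126*c*r + 108*c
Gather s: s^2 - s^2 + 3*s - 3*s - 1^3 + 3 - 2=0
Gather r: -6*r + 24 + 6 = 30 - 6*r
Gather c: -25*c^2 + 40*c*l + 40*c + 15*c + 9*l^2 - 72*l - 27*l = -25*c^2 + c*(40*l + 55) + 9*l^2 - 99*l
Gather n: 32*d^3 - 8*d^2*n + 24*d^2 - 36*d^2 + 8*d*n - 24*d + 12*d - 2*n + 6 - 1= 32*d^3 - 12*d^2 - 12*d + n*(-8*d^2 + 8*d - 2) + 5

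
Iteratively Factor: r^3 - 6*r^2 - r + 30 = (r + 2)*(r^2 - 8*r + 15) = (r - 5)*(r + 2)*(r - 3)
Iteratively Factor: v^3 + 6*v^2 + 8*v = (v + 2)*(v^2 + 4*v) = v*(v + 2)*(v + 4)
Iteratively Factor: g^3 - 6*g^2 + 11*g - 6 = (g - 1)*(g^2 - 5*g + 6) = (g - 3)*(g - 1)*(g - 2)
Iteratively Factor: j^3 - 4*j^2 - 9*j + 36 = (j - 3)*(j^2 - j - 12) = (j - 3)*(j + 3)*(j - 4)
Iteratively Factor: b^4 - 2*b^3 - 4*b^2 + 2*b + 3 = (b - 1)*(b^3 - b^2 - 5*b - 3) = (b - 1)*(b + 1)*(b^2 - 2*b - 3) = (b - 3)*(b - 1)*(b + 1)*(b + 1)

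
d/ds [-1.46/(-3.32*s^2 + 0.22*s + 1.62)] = (0.3212 - 9.6944*s)/(-3.32*s^2 + 0.22*s + 1.62)^2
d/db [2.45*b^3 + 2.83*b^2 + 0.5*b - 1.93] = 7.35*b^2 + 5.66*b + 0.5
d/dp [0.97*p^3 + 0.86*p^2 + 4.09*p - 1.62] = 2.91*p^2 + 1.72*p + 4.09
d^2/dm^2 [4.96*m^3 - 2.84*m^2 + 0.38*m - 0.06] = 29.76*m - 5.68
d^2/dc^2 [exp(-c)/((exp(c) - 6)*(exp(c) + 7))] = (9*exp(4*c) + 11*exp(3*c) - 80*exp(2*c) - 126*exp(c) + 1764)*exp(-c)/(exp(6*c) + 3*exp(5*c) - 123*exp(4*c) - 251*exp(3*c) + 5166*exp(2*c) + 5292*exp(c) - 74088)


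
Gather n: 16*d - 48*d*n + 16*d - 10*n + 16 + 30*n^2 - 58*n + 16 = 32*d + 30*n^2 + n*(-48*d - 68) + 32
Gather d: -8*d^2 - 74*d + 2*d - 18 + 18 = -8*d^2 - 72*d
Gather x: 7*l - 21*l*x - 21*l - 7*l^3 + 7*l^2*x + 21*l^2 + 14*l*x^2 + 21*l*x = -7*l^3 + 7*l^2*x + 21*l^2 + 14*l*x^2 - 14*l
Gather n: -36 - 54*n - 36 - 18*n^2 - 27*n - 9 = -18*n^2 - 81*n - 81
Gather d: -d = -d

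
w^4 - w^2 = w^2*(w - 1)*(w + 1)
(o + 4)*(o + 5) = o^2 + 9*o + 20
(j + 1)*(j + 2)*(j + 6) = j^3 + 9*j^2 + 20*j + 12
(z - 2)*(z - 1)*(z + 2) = z^3 - z^2 - 4*z + 4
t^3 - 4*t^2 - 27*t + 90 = (t - 6)*(t - 3)*(t + 5)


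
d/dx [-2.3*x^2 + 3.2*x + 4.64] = 3.2 - 4.6*x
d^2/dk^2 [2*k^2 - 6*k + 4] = 4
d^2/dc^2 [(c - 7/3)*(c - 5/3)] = 2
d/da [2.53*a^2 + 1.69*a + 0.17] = 5.06*a + 1.69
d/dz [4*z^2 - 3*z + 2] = 8*z - 3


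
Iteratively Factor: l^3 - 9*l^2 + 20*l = (l - 4)*(l^2 - 5*l) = l*(l - 4)*(l - 5)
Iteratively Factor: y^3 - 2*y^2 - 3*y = (y - 3)*(y^2 + y) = y*(y - 3)*(y + 1)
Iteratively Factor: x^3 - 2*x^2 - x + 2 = (x - 1)*(x^2 - x - 2) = (x - 2)*(x - 1)*(x + 1)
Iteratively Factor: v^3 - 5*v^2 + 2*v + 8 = (v + 1)*(v^2 - 6*v + 8) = (v - 2)*(v + 1)*(v - 4)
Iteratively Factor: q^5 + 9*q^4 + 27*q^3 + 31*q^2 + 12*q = (q + 3)*(q^4 + 6*q^3 + 9*q^2 + 4*q) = (q + 1)*(q + 3)*(q^3 + 5*q^2 + 4*q) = (q + 1)^2*(q + 3)*(q^2 + 4*q) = (q + 1)^2*(q + 3)*(q + 4)*(q)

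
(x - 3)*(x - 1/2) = x^2 - 7*x/2 + 3/2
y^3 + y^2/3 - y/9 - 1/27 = (y - 1/3)*(y + 1/3)^2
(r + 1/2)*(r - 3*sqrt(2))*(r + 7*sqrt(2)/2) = r^3 + r^2/2 + sqrt(2)*r^2/2 - 21*r + sqrt(2)*r/4 - 21/2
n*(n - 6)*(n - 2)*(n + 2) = n^4 - 6*n^3 - 4*n^2 + 24*n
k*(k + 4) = k^2 + 4*k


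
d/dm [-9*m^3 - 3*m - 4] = -27*m^2 - 3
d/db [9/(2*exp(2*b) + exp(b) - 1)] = (-36*exp(b) - 9)*exp(b)/(2*exp(2*b) + exp(b) - 1)^2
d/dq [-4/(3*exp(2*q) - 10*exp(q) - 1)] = (24*exp(q) - 40)*exp(q)/(-3*exp(2*q) + 10*exp(q) + 1)^2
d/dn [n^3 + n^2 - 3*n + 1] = 3*n^2 + 2*n - 3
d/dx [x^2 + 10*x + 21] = 2*x + 10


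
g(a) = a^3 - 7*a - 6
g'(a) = 3*a^2 - 7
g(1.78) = -12.82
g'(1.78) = 2.51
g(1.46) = -13.11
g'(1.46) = -0.61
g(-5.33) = -120.11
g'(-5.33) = 78.23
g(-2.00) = 0.00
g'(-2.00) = 5.00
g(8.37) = 521.79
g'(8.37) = 203.17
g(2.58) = -6.89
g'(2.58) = 12.97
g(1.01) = -12.04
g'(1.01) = -3.94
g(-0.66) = -1.67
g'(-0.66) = -5.69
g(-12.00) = -1650.00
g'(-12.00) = 425.00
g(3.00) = 0.00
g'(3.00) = 20.00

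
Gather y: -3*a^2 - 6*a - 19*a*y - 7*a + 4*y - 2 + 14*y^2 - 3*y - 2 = -3*a^2 - 13*a + 14*y^2 + y*(1 - 19*a) - 4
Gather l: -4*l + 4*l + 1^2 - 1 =0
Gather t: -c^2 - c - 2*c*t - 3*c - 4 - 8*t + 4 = -c^2 - 4*c + t*(-2*c - 8)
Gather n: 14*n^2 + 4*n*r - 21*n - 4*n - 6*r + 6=14*n^2 + n*(4*r - 25) - 6*r + 6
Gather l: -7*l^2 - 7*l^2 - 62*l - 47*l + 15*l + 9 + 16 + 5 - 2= -14*l^2 - 94*l + 28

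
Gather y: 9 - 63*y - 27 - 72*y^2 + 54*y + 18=-72*y^2 - 9*y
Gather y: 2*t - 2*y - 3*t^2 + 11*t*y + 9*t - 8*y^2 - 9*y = -3*t^2 + 11*t - 8*y^2 + y*(11*t - 11)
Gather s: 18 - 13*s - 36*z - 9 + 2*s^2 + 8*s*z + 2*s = 2*s^2 + s*(8*z - 11) - 36*z + 9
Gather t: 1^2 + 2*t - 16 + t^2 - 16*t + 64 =t^2 - 14*t + 49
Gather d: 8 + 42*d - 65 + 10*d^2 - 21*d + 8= 10*d^2 + 21*d - 49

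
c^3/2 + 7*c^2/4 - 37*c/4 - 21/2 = (c/2 + 1/2)*(c - 7/2)*(c + 6)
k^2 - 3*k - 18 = (k - 6)*(k + 3)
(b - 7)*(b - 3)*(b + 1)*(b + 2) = b^4 - 7*b^3 - 7*b^2 + 43*b + 42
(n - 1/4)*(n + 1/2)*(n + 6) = n^3 + 25*n^2/4 + 11*n/8 - 3/4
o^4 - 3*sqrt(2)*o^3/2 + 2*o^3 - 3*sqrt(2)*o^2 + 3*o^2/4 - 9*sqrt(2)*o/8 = o*(o + 1/2)*(o + 3/2)*(o - 3*sqrt(2)/2)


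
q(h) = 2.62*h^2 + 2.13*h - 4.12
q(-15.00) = 553.43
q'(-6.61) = -32.51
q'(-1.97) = -8.19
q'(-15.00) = -76.47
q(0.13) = -3.80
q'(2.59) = 15.70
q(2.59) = 18.97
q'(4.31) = 24.71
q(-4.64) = 42.40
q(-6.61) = 96.27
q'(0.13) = 2.81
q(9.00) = 227.27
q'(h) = 5.24*h + 2.13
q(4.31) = 53.73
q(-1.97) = 1.85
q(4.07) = 47.95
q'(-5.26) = -25.43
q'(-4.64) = -22.18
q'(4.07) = 23.46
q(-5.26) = 57.17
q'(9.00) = 49.29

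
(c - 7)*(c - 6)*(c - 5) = c^3 - 18*c^2 + 107*c - 210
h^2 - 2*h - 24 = (h - 6)*(h + 4)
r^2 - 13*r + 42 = (r - 7)*(r - 6)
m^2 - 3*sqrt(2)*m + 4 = (m - 2*sqrt(2))*(m - sqrt(2))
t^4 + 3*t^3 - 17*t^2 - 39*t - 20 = (t - 4)*(t + 1)^2*(t + 5)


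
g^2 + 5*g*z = g*(g + 5*z)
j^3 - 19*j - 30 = (j - 5)*(j + 2)*(j + 3)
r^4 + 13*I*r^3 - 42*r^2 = r^2*(r + 6*I)*(r + 7*I)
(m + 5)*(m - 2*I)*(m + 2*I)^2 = m^4 + 5*m^3 + 2*I*m^3 + 4*m^2 + 10*I*m^2 + 20*m + 8*I*m + 40*I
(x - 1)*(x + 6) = x^2 + 5*x - 6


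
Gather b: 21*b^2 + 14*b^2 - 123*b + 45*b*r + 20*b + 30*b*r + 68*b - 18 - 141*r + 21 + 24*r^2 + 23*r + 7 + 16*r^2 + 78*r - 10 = 35*b^2 + b*(75*r - 35) + 40*r^2 - 40*r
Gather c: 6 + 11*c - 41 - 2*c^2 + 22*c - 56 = -2*c^2 + 33*c - 91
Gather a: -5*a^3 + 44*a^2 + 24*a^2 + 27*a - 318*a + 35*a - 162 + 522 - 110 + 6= -5*a^3 + 68*a^2 - 256*a + 256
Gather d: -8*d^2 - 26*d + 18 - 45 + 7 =-8*d^2 - 26*d - 20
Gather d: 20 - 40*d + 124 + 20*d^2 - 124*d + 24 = 20*d^2 - 164*d + 168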